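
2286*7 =16002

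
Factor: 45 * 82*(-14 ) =-51660 = - 2^2*3^2*5^1*7^1*41^1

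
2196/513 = 244/57 = 4.28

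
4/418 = 2/209 =0.01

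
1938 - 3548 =  -  1610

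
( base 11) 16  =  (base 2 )10001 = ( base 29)h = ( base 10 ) 17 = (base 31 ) H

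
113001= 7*16143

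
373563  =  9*41507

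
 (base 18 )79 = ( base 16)87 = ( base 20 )6f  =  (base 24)5F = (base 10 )135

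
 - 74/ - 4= 18 + 1/2=18.50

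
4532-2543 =1989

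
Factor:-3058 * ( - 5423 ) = 2^1*11^2*17^1 * 29^1*139^1 = 16583534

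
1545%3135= 1545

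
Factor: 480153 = 3^1  *29^1  *  5519^1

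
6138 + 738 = 6876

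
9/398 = 9/398 = 0.02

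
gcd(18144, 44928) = 864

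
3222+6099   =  9321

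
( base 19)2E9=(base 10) 997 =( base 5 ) 12442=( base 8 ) 1745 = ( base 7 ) 2623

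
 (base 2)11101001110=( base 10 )1870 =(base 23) 3C7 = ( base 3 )2120021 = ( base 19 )538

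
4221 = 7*603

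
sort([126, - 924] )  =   [ - 924 , 126]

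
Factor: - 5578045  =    -  5^1*11^1 * 101419^1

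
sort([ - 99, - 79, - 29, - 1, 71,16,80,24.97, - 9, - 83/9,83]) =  [ - 99, - 79,-29,-83/9, - 9, - 1, 16, 24.97,71,  80,83]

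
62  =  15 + 47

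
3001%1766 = 1235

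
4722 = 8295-3573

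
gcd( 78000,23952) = 48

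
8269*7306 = 60413314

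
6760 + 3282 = 10042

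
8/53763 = 8/53763 = 0.00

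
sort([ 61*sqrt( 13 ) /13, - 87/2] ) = [-87/2, 61*sqrt(13) /13] 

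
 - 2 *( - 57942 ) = 115884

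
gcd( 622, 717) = 1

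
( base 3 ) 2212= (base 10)77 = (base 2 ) 1001101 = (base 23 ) 38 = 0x4D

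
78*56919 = 4439682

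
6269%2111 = 2047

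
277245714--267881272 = 545126986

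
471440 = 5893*80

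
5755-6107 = -352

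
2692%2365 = 327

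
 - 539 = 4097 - 4636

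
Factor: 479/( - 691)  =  - 479^1*691^( - 1)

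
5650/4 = 2825/2 = 1412.50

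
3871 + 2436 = 6307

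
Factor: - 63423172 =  - 2^2*2389^1*6637^1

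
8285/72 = 8285/72 =115.07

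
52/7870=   26/3935 = 0.01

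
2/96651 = 2/96651 = 0.00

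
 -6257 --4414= - 1843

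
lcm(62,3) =186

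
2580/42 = 61 + 3/7 = 61.43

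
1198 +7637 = 8835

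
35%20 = 15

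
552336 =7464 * 74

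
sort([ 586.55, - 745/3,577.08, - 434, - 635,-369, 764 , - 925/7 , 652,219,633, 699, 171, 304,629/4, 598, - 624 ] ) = [ - 635, - 624 ,-434, - 369, - 745/3,-925/7, 629/4,171, 219,304, 577.08,586.55 , 598,633,  652, 699, 764]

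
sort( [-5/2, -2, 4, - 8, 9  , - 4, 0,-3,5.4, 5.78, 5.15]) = [ - 8,- 4,-3, - 5/2, - 2, 0,4,5.15 , 5.4 , 5.78,9]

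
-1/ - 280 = 1/280 = 0.00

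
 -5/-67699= 5/67699 = 0.00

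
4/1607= 4/1607 = 0.00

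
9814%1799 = 819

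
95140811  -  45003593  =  50137218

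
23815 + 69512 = 93327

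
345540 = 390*886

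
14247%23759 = 14247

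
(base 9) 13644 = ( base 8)22072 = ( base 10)9274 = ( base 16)243A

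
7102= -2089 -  - 9191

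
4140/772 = 5 + 70/193 = 5.36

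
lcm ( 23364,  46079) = 1658844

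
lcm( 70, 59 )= 4130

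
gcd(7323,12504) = 3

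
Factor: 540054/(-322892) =-2^(-1)*3^3*73^1*89^( - 1)*137^1 * 907^ ( - 1)=-  270027/161446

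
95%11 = 7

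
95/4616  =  95/4616  =  0.02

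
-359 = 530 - 889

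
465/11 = 42 + 3/11 = 42.27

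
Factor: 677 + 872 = 1549^1 = 1549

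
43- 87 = -44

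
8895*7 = 62265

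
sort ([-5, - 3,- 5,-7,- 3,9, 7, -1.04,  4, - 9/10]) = [-7, - 5,-5, - 3,-3, - 1.04, - 9/10, 4, 7, 9]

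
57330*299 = 17141670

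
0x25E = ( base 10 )606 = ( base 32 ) IU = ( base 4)21132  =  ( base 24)116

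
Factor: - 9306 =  - 2^1*3^2*11^1*47^1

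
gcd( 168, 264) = 24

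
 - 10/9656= - 1 + 4823/4828 = - 0.00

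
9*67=603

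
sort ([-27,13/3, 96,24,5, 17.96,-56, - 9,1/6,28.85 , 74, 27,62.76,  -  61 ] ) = [-61, - 56, - 27, - 9,1/6,13/3,5, 17.96, 24,27,28.85 , 62.76, 74, 96 ]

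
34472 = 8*4309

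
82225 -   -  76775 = 159000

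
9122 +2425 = 11547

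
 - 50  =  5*( -10 ) 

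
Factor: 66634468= 2^2 * 16658617^1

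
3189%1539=111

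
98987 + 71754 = 170741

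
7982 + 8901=16883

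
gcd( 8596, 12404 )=28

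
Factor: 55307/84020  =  2^( - 2 )*5^(-1 )*7^1*4201^( - 1)*7901^1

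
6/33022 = 3/16511=0.00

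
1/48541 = 1/48541 = 0.00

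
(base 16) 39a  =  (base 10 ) 922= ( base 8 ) 1632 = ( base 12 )64A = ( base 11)769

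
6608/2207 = 6608/2207 = 2.99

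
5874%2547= 780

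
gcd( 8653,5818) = 1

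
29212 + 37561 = 66773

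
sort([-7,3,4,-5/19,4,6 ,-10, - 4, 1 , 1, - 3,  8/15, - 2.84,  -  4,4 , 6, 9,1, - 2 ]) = [-10, - 7,-4,-4, - 3,-2.84, - 2,- 5/19,8/15,1,1,1,  3,4,4, 4, 6,6,9]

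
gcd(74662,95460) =2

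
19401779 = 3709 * 5231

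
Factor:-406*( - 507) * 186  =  2^2*3^2 * 7^1 *13^2*29^1*31^1 = 38286612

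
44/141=44/141=0.31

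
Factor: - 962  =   - 2^1*13^1*37^1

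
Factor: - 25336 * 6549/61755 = -55308488/20585= - 2^3*5^(-1) * 23^(-1)*37^1*59^1*179^( - 1)*3167^1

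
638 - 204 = 434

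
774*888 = 687312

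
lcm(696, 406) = 4872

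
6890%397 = 141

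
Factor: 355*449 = 159395 = 5^1 *71^1*449^1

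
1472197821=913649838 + 558547983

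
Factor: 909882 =2^1*3^2*50549^1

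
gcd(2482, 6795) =1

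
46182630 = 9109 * 5070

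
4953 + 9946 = 14899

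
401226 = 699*574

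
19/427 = 19/427   =  0.04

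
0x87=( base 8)207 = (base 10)135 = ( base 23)5k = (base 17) 7G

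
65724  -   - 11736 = 77460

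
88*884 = 77792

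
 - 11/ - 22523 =11/22523 =0.00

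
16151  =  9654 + 6497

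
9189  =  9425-236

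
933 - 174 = 759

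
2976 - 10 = 2966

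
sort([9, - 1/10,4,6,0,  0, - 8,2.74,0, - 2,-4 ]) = [ - 8, - 4 , - 2, - 1/10, 0,0,0, 2.74, 4,6, 9]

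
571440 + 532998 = 1104438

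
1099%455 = 189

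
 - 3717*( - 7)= 26019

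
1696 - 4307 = -2611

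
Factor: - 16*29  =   - 2^4*29^1 = - 464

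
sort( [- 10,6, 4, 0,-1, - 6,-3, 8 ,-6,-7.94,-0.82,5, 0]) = [ - 10,-7.94,  -  6, - 6,-3,-1, - 0.82, 0,0,4, 5, 6, 8]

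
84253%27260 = 2473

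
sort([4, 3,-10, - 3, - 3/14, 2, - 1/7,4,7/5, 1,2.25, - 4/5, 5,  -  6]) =[-10,-6, - 3,  -  4/5, - 3/14, - 1/7,1,7/5,2,2.25, 3, 4,4 , 5]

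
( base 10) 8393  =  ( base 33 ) 7NB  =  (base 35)6TS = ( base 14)30B7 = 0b10000011001001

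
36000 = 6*6000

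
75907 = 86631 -10724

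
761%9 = 5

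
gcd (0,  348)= 348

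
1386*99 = 137214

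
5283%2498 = 287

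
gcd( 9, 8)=1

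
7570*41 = 310370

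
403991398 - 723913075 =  - 319921677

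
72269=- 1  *( - 72269) 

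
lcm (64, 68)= 1088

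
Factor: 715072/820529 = 2^6 * 421^ ( - 1) * 1949^(  -  1) * 11173^1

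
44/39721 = 4/3611= 0.00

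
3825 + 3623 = 7448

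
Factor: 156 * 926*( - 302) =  - 43625712 = - 2^4*3^1*13^1*151^1*463^1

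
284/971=284/971 = 0.29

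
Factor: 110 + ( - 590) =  - 2^5*3^1*5^1 = - 480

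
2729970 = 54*50555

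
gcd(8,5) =1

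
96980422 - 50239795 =46740627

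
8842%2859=265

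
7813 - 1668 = 6145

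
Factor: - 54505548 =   -  2^2*3^4*168227^1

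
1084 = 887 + 197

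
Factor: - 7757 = -7757^1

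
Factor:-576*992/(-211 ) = 571392/211 = 2^11*3^2*31^1*211^( - 1 ) 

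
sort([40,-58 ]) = [- 58,40] 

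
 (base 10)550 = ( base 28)JI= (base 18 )1ca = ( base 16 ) 226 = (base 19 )19i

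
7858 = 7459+399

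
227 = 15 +212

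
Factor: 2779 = 7^1*397^1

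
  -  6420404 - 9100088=-15520492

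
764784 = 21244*36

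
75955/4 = 75955/4 = 18988.75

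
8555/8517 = 8555/8517 = 1.00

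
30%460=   30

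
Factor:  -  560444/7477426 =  - 2^1*11^(-1 )*283^ (- 1) * 1201^(-1 ) *140111^1=- 280222/3738713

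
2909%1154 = 601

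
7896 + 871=8767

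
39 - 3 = 36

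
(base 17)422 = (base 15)547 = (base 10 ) 1192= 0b10010101000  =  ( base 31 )17e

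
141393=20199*7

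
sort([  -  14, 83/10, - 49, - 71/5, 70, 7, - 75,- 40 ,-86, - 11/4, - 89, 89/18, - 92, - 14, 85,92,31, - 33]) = [ - 92,-89,- 86, - 75,-49, - 40, - 33, - 71/5, - 14,-14 ,-11/4, 89/18, 7,83/10,31,70,  85, 92]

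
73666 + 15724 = 89390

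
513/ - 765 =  - 57/85  =  - 0.67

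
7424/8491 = 7424/8491= 0.87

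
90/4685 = 18/937  =  0.02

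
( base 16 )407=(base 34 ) UB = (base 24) 1IN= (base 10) 1031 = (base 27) 1b5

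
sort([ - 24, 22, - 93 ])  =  [ - 93,-24, 22]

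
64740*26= 1683240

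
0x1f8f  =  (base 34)6XL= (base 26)boj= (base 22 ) gf5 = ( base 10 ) 8079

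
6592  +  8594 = 15186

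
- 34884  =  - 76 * 459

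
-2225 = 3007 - 5232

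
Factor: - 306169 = - 306169^1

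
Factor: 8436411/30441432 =2812137/10147144 = 2^(-3)*3^1*7^ ( - 1 )*181199^( - 1 )*937379^1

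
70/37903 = 70/37903=0.00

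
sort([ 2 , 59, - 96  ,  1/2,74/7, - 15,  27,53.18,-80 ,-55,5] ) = [ - 96,  -  80, - 55, - 15,1/2 , 2,5 , 74/7,  27,  53.18,59] 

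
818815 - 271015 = 547800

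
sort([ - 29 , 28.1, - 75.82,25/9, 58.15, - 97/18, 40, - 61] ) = [ - 75.82,  -  61,-29,-97/18,25/9, 28.1, 40, 58.15] 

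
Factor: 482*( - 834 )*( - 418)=168030984 = 2^3*3^1*11^1*19^1*  139^1*241^1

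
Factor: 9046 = 2^1*4523^1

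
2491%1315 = 1176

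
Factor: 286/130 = 5^(-1)*11^1 = 11/5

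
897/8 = 112 +1/8 = 112.12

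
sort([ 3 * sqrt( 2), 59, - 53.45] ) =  [ - 53.45,3 * sqrt( 2 ),59]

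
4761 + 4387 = 9148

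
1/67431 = 1/67431 = 0.00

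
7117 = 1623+5494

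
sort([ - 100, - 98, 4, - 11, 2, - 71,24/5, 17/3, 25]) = [-100, - 98,-71,  -  11, 2, 4, 24/5,  17/3,25]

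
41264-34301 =6963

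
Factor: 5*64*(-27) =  - 2^6 * 3^3*5^1 =- 8640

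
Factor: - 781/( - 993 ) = 3^( - 1)*11^1*71^1*331^( - 1)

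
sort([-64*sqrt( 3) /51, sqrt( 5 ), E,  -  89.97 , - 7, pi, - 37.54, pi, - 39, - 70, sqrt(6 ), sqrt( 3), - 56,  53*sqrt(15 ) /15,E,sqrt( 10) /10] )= [ - 89.97 , - 70, - 56, - 39, - 37.54, - 7, - 64*sqrt( 3)/51, sqrt(10)/10,  sqrt(3)  ,  sqrt(5 ),sqrt(6 ), E,E, pi, pi,53*sqrt(15)/15] 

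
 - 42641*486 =  -  20723526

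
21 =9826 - 9805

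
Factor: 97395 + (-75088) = 22307^1 = 22307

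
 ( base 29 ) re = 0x31d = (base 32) OT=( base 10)797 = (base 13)494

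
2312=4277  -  1965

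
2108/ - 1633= - 2 + 1158/1633 = - 1.29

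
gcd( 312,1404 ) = 156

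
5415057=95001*57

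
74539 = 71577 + 2962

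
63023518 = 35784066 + 27239452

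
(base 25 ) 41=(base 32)35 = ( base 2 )1100101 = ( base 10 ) 101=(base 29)3e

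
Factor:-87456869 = -1229^1*71161^1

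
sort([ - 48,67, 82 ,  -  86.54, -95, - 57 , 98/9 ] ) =[-95, - 86.54, - 57, - 48, 98/9 , 67,82 ] 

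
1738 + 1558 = 3296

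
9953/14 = 710 + 13/14 = 710.93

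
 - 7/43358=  - 1 + 6193/6194 = - 0.00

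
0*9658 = 0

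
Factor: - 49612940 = - 2^2*5^1*13^1*173^1*1103^1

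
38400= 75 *512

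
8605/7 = 8605/7 =1229.29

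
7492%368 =132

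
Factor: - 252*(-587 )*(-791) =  - 2^2*3^2*7^2*113^1*587^1=   - 117007884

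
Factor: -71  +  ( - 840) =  - 911^1 = - 911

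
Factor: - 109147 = -109147^1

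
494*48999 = 24205506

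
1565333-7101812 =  - 5536479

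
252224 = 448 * 563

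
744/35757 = 248/11919 = 0.02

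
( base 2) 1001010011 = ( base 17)210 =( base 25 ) nk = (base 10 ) 595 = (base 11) 4a1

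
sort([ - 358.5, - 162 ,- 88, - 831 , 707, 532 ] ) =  [-831, - 358.5, - 162,-88, 532 , 707 ]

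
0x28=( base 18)24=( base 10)40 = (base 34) 16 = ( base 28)1c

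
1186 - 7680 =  - 6494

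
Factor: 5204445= 3^1*5^1*346963^1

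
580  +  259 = 839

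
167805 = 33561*5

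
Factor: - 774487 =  - 7^1*110641^1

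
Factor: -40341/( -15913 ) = 3^1* 7^1*17^1*113^1 *15913^(- 1 ) 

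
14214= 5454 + 8760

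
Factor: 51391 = 17^1*3023^1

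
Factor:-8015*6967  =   - 55840505 = - 5^1 * 7^1*229^1*6967^1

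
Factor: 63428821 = 19^1 *31^1*113^1 * 953^1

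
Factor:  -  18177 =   -  3^1*73^1*83^1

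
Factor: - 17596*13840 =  - 243528640 = - 2^6*5^1*53^1*83^1*173^1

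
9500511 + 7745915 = 17246426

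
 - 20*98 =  - 1960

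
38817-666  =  38151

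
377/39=9 + 2/3 = 9.67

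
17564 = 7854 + 9710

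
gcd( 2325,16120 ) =155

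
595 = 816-221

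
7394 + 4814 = 12208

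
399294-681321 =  - 282027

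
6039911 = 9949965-3910054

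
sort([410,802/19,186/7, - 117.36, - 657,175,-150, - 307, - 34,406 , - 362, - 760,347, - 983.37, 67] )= [  -  983.37,-760,-657,- 362, - 307, - 150,-117.36 ,- 34,186/7, 802/19 , 67,175,347,406, 410]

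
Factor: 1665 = 3^2*5^1* 37^1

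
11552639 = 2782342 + 8770297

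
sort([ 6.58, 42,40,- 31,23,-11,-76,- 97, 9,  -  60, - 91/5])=[-97, - 76, - 60 ,-31 , - 91/5, -11, 6.58, 9, 23 , 40, 42] 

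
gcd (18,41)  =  1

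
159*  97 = 15423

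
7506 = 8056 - 550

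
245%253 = 245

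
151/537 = 151/537= 0.28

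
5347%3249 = 2098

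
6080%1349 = 684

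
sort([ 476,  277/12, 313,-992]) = [-992, 277/12, 313 , 476 ] 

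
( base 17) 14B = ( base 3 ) 111122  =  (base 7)1034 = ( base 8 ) 560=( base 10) 368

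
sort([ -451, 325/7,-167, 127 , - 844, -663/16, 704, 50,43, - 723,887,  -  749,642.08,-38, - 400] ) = [ - 844,-749,-723, - 451, - 400, - 167, - 663/16,-38, 43,325/7, 50,127 , 642.08,704, 887 ] 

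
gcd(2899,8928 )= 1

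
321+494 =815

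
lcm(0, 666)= 0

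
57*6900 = 393300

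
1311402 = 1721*762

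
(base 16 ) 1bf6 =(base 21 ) G4I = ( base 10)7158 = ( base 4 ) 1233312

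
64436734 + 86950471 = 151387205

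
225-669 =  - 444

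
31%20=11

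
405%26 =15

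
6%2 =0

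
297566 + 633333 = 930899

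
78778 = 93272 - 14494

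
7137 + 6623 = 13760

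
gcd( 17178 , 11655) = 21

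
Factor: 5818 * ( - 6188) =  - 2^3*7^1*13^1*17^1*2909^1 = - 36001784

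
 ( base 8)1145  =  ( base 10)613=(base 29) L4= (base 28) lp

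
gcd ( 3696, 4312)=616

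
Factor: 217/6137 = 7^1*17^( - 1 )*19^(-2)*31^1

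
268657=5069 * 53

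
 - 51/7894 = -51/7894 = - 0.01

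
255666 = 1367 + 254299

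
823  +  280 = 1103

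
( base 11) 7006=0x246B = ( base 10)9323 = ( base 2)10010001101011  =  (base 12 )548b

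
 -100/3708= - 25/927 = -0.03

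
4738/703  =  4738/703 = 6.74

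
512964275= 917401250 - 404436975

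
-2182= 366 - 2548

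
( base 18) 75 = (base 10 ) 131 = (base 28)4j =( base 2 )10000011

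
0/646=0 = 0.00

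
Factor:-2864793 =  - 3^1*41^1*23291^1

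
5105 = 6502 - 1397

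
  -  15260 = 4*( - 3815 ) 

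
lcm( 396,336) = 11088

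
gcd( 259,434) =7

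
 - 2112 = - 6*352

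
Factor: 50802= 2^1*3^1* 8467^1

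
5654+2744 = 8398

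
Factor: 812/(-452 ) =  -203/113  =  - 7^1*29^1*113^( - 1 )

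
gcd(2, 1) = 1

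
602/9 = 602/9 = 66.89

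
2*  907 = 1814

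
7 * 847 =5929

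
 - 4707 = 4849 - 9556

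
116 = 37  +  79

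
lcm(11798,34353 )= 1168002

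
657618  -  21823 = 635795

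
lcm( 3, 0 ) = 0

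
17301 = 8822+8479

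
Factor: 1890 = 2^1*3^3*5^1*7^1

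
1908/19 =1908/19 =100.42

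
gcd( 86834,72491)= 1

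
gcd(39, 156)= 39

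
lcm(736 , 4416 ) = 4416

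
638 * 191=121858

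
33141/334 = 33141/334 = 99.22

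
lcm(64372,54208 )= 1029952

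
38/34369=38/34369 =0.00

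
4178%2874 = 1304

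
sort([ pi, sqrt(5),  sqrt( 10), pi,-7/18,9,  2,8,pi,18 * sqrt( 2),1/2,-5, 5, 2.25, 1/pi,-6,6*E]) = [ - 6,  -  5 ,  -  7/18, 1/pi, 1/2, 2,  sqrt ( 5 ), 2.25 , pi,pi,  pi , sqrt( 10 ), 5, 8, 9 , 6*E,18 *sqrt( 2)]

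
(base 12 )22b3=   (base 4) 330213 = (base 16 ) F27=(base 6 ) 25543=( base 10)3879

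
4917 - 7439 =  - 2522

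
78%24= 6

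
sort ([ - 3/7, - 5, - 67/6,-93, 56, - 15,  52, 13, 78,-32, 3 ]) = [ - 93, - 32,-15, - 67/6, - 5 ,  -  3/7, 3,  13, 52, 56, 78]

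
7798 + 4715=12513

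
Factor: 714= 2^1*3^1*7^1*17^1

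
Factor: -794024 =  - 2^3*7^1*11^1*1289^1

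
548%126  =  44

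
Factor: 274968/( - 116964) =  - 2^1 * 3^ ( - 1 ) * 19^(  -  1)*67^1 = - 134/57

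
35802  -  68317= - 32515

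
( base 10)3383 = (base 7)12602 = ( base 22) 6lh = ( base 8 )6467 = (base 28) 48N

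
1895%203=68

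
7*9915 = 69405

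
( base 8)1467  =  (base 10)823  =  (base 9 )1114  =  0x337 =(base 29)sb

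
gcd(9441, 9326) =1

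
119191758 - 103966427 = 15225331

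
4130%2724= 1406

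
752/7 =107+3/7= 107.43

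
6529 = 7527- 998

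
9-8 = 1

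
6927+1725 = 8652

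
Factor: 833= 7^2*17^1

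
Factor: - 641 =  - 641^1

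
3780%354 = 240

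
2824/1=2824 = 2824.00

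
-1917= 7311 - 9228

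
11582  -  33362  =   - 21780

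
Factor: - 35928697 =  - 7^1*5132671^1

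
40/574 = 20/287 =0.07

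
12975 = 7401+5574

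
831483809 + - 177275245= 654208564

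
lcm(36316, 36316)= 36316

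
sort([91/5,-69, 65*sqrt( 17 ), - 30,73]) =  [ - 69, - 30,91/5,73, 65*sqrt (17)]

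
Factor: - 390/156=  - 5/2 = -2^( - 1 )* 5^1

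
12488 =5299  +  7189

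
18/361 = 18/361 = 0.05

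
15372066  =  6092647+9279419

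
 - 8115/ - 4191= 1 + 1308/1397= 1.94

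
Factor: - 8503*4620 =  -2^2 * 3^1*5^1*7^1*11^2*773^1 = - 39283860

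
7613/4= 7613/4  =  1903.25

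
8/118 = 4/59=0.07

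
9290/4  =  2322+ 1/2 = 2322.50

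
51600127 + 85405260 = 137005387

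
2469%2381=88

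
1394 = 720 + 674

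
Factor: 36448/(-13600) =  - 67/25 = - 5^ (-2 )*67^1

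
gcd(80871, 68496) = 3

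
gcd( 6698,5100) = 34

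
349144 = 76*4594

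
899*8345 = 7502155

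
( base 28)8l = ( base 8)365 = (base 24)a5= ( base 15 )115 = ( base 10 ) 245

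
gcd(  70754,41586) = 2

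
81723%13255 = 2193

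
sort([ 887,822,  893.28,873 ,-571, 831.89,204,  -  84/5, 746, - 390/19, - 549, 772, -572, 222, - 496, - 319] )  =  [ - 572, - 571, - 549, - 496 , - 319,-390/19, - 84/5 , 204, 222 , 746, 772, 822,831.89 , 873 , 887, 893.28 ]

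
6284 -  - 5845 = 12129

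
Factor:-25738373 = -25738373^1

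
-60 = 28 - 88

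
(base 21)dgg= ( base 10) 6085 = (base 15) 1c0a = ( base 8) 13705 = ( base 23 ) BBD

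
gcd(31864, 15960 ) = 56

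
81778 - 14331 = 67447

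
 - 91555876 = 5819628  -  97375504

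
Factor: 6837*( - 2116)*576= - 2^8*3^3*23^2*43^1*53^1 = - 8333044992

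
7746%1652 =1138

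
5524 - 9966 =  - 4442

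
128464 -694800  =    -  566336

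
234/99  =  2+ 4/11 = 2.36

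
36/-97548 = -1 + 8126/8129 = - 0.00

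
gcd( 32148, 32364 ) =36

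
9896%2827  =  1415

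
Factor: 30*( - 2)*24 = - 1440 = - 2^5*3^2 * 5^1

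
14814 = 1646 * 9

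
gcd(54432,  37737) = 63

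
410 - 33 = 377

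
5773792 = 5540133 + 233659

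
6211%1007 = 169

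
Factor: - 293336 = -2^3*37^1 * 991^1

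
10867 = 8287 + 2580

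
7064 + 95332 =102396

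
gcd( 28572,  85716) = 28572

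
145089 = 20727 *7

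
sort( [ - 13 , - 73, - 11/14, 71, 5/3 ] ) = [ - 73 , - 13, - 11/14, 5/3,71]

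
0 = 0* 6161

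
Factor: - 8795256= - 2^3*3^1*17^1*21557^1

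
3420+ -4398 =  - 978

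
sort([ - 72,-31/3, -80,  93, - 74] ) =[-80, - 74, - 72, - 31/3, 93]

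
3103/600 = 5 + 103/600 = 5.17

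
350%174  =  2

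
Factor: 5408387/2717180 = 2^( - 2) * 5^( - 1 )*135859^( - 1 )*5408387^1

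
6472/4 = 1618 = 1618.00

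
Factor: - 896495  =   - 5^1*17^1*53^1*199^1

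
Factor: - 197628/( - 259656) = 16469/21638 =2^( - 1)*31^(-1) * 43^1 *349^ ( - 1) *383^1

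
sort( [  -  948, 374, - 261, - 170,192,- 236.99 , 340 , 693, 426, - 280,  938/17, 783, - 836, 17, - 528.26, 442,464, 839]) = [-948, - 836, - 528.26, - 280, - 261, - 236.99, - 170 , 17,  938/17, 192, 340, 374, 426, 442,464,693, 783,839 ]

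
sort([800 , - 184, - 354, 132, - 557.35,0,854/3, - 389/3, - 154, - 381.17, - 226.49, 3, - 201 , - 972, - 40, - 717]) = [ - 972, - 717, - 557.35,-381.17,- 354, - 226.49, - 201, - 184  , - 154,-389/3,-40, 0, 3, 132, 854/3, 800 ]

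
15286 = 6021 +9265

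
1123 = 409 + 714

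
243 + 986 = 1229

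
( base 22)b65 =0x1555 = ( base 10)5461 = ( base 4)1111111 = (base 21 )c81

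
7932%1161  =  966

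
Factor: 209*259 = 54131 = 7^1 * 11^1 * 19^1*37^1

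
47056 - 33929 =13127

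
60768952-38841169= 21927783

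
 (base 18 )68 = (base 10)116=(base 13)8C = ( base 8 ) 164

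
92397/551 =167 + 20/29 = 167.69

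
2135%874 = 387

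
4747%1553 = 88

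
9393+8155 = 17548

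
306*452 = 138312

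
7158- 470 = 6688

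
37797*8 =302376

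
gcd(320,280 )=40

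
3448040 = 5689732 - 2241692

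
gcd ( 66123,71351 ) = 1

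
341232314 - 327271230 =13961084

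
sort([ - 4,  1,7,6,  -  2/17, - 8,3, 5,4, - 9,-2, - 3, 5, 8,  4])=[ - 9, - 8, - 4,  -  3, - 2,-2/17,1,  3, 4, 4, 5, 5,6, 7,8 ]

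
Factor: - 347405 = -5^1*69481^1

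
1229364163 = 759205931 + 470158232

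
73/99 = 73/99 = 0.74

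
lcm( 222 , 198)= 7326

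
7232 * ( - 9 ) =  - 65088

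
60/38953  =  60/38953= 0.00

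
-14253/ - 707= 20 + 113/707= 20.16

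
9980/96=103+23/24 = 103.96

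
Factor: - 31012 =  - 2^2 * 7753^1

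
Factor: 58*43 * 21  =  52374 = 2^1*3^1*7^1*29^1*43^1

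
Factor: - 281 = -281^1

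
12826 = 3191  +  9635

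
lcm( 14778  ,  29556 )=29556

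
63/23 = 63/23 = 2.74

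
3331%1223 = 885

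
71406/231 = 23802/77 = 309.12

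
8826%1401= 420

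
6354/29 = 6354/29 =219.10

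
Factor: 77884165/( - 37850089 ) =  - 5^1*389^( - 1)*821^1*18973^1*97301^ (  -  1) 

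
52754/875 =60  +  254/875 = 60.29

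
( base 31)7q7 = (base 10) 7540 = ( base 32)7BK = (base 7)30661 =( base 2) 1110101110100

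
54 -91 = - 37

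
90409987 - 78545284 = 11864703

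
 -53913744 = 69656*(-774)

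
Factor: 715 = 5^1 * 11^1 * 13^1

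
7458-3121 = 4337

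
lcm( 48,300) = 1200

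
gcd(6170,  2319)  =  1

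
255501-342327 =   -  86826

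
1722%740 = 242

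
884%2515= 884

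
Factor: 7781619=3^1*53^1*109^1*449^1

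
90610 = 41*2210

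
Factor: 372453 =3^1*17^1*67^1*109^1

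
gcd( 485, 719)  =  1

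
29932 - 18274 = 11658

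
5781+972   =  6753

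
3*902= 2706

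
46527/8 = 5815 + 7/8 = 5815.88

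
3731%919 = 55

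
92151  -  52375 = 39776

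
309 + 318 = 627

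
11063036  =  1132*9773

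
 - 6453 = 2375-8828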